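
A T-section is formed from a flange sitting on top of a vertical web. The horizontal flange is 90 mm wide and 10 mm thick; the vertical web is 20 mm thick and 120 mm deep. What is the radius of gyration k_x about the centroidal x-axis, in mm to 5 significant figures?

k_x ≈ 41.389 mm

Decompose the section into non-overlapping parts with the origin at the bottom-left of its bounding rectangle.
Flange: 90 × 10, A = 900 mm², y = 125 mm, Ī = 7 500 mm⁴.
Web: 20 × 120, A = 2 400 mm², y = 60 mm, Ī = 2 880 000 mm⁴.
Centroid: ȳ = ΣA·y / ΣA = 77.72727 mm.
Transfer each piece to the centroidal x-axis using Ī + A·d² with d = y − 77.72727:
  flange: d = 47.27273 mm → contributes +2 018 740 mm⁴
  web: d = -17.72727 mm → contributes +3 634 215 mm⁴
Total I = 5 652 955 mm⁴.
Radius of gyration: k = √(I/A) = √(5 652 955 / 3 300) = 41.3886 mm.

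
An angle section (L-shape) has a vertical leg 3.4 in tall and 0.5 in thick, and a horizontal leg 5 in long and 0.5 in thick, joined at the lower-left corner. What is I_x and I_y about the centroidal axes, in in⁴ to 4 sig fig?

I_x ≈ 3.721 in⁴, I_y ≈ 9.885 in⁴

Split into non-overlapping primitives; take the origin at the lower-left of the bounding box.
Vertical leg: 0.5 × 3.4, A = 1.7 in², y = 1.7 in, Ī = 1.63767 in⁴.
Horizontal leg (remainder): 4.5 × 0.5, A = 2.25 in², y = 0.25 in, Ī = 0.046875 in⁴.
Centroid: ȳ = ΣA·y / ΣA = 0.874051 in.
Transfer each piece to the centroidal x-axis using Ī + A·d² with d = y − 0.874051:
  vertical leg: d = 0.825949 in → contributes +2.79739 in⁴
  horizontal leg (remainder): d = -0.624051 in → contributes +0.923113 in⁴
Total I = 3.72051 in⁴.
For the y-axis: x̄ = 1.67405 in.
Repeating about the centroidal y-axis gives I_y = 9.88451 in⁴.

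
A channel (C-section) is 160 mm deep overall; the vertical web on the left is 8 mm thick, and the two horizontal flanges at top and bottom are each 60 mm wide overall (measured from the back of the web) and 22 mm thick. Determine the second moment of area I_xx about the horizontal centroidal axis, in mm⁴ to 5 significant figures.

I_xx ≈ 1.3716 × 10⁷ mm⁴

Treat the section as a set of non-overlapping primitives; coordinates are from the bounding-box lower-left.
Web: 8 × 160, A = 1 280 mm², y = 80 mm, Ī = 2 730 667 mm⁴.
Top flange (beyond web): 52 × 22, A = 1 144 mm², y = 149 mm, Ī = 46141.33 mm⁴.
Bottom flange (beyond web): 52 × 22, A = 1 144 mm², y = 11 mm, Ī = 46141.33 mm⁴.
By symmetry the centroid is at mid-height, ȳ = 80 mm.
Transfer each piece to the horizontal centroidal axis using Ī + A·d² with d = y − 80:
  web: d = 0 mm → contributes +2 730 667 mm⁴
  top flange (beyond web): d = 69 mm → contributes +5 492 725 mm⁴
  bottom flange (beyond web): d = -69 mm → contributes +5 492 725 mm⁴
Total I = 13 716 117 mm⁴.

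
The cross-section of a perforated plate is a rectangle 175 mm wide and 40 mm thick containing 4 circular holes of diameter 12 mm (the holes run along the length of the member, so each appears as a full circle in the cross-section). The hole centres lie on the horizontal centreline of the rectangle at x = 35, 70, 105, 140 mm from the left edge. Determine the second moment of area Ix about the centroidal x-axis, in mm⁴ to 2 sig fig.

Ix ≈ 9.3 × 10⁵ mm⁴

Split into non-overlapping primitives; take the origin at the lower-left of the bounding box.
Plate: 175 × 40, A = 7 000 mm², y = 20 mm, Ī = 933 333 mm⁴.
Hole 1 (subtracted): ⌀12, A = 113.1 mm², y = 20 mm, Ī = 1 018 mm⁴.
Hole 2 (subtracted): ⌀12, A = 113.1 mm², y = 20 mm, Ī = 1 018 mm⁴.
Hole 3 (subtracted): ⌀12, A = 113.1 mm², y = 20 mm, Ī = 1 018 mm⁴.
Hole 4 (subtracted): ⌀12, A = 113.1 mm², y = 20 mm, Ī = 1 018 mm⁴.
By symmetry the centroid is at mid-height, ȳ = 20 mm.
All pieces are centred on the centroidal x-axis, so I = ΣĪ (holes subtracted) = 929 262 mm⁴.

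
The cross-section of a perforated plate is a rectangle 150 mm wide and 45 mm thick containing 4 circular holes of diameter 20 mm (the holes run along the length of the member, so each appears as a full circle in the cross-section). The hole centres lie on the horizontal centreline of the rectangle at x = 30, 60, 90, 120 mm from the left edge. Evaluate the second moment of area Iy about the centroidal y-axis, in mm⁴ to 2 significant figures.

Iy ≈ 1.1 × 10⁷ mm⁴

Break the section into simple shapes (no overlaps), measuring from the bottom-left corner of the bounding box.
Plate: 150 × 45, A = 6 750 mm², x = 75 mm, Ī = 12 656 250 mm⁴.
Hole 1 (subtracted): ⌀20, A = 314.2 mm², x = 30 mm, Ī = 7 854 mm⁴.
Hole 2 (subtracted): ⌀20, A = 314.2 mm², x = 60 mm, Ī = 7 854 mm⁴.
Hole 3 (subtracted): ⌀20, A = 314.2 mm², x = 90 mm, Ī = 7 854 mm⁴.
Hole 4 (subtracted): ⌀20, A = 314.2 mm², x = 120 mm, Ī = 7 854 mm⁴.
By symmetry the centroid is at mid-width, x̄ = 75 mm.
Transfer each piece to the centroidal y-axis using Ī + A·d² with d = x − 75:
  plate: d = 0 mm → contributes +12 656 250 mm⁴
  hole 1: d = -45 mm → contributes −644 026 mm⁴
  hole 2: d = -15 mm → contributes −78 540 mm⁴
  hole 3: d = 15 mm → contributes −78 540 mm⁴
  hole 4: d = 45 mm → contributes −644 026 mm⁴
Total I = 11 211 117 mm⁴.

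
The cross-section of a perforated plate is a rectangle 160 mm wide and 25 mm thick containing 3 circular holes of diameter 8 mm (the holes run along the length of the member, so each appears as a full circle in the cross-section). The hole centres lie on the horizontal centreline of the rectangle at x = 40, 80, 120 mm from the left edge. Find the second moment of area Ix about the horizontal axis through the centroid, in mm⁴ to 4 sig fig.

Decompose the section into non-overlapping parts with the origin at the bottom-left of its bounding rectangle.
Plate: 160 × 25, A = 4 000 mm², y = 12.5 mm, Ī = 208 333 mm⁴.
Hole 1 (subtracted): ⌀8, A = 50.2655 mm², y = 12.5 mm, Ī = 201.062 mm⁴.
Hole 2 (subtracted): ⌀8, A = 50.2655 mm², y = 12.5 mm, Ī = 201.062 mm⁴.
Hole 3 (subtracted): ⌀8, A = 50.2655 mm², y = 12.5 mm, Ī = 201.062 mm⁴.
By symmetry the centroid is at mid-height, ȳ = 12.5 mm.
All pieces are centred on the horizontal axis through the centroid, so I = ΣĪ (holes subtracted) = 207 730 mm⁴.

Ix ≈ 2.077 × 10⁵ mm⁴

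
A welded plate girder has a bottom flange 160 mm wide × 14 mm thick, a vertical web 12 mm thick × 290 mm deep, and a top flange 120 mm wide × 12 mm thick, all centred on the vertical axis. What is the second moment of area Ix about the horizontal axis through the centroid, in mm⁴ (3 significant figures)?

Treat the section as a set of non-overlapping primitives; coordinates are from the bounding-box lower-left.
Bottom plate: 160 × 14, A = 2 240 mm², y = 7 mm, Ī = 36 587 mm⁴.
Web plate: 12 × 290, A = 3 480 mm², y = 159 mm, Ī = 24 389 000 mm⁴.
Top plate: 120 × 12, A = 1 440 mm², y = 310 mm, Ī = 17 280 mm⁴.
Centroid: ȳ = ΣA·y / ΣA = 141.82 mm.
Transfer each piece to the horizontal axis through the centroid using Ī + A·d² with d = y − 141.82:
  bottom plate: d = -134.82 mm → contributes +40 749 163 mm⁴
  web plate: d = 17.184 mm → contributes +25 416 651 mm⁴
  top plate: d = 168.18 mm → contributes +40 749 088 mm⁴
Total I = 106 914 903 mm⁴.

Ix ≈ 1.07 × 10⁸ mm⁴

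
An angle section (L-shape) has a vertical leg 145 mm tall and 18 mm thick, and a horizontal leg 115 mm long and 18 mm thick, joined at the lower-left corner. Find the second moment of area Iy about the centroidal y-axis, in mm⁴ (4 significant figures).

Iy ≈ 4.898 × 10⁶ mm⁴

Split into non-overlapping primitives; take the origin at the lower-left of the bounding box.
Vertical leg: 18 × 145, A = 2 610 mm², x = 9 mm, Ī = 70 470 mm⁴.
Horizontal leg (remainder): 97 × 18, A = 1 746 mm², x = 66.5 mm, Ī = 1 369 010 mm⁴.
Centroid: x̄ = ΣA·x / ΣA = 32.0475 mm.
Transfer each piece to the centroidal y-axis using Ī + A·d² with d = x − 32.0475:
  vertical leg: d = -23.0475 mm → contributes +1 456 871 mm⁴
  horizontal leg (remainder): d = 34.4525 mm → contributes +3 441 465 mm⁴
Total I = 4 898 336 mm⁴.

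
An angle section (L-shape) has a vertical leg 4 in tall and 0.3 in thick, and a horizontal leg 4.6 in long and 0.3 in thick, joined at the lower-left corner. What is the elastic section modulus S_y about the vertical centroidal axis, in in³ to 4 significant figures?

S_y ≈ 1.622 in³

Split into non-overlapping primitives; take the origin at the lower-left of the bounding box.
Vertical leg: 0.3 × 4, A = 1.2 in², x = 0.15 in, Ī = 0.009 in⁴.
Horizontal leg (remainder): 4.3 × 0.3, A = 1.29 in², x = 2.45 in, Ī = 1.98768 in⁴.
Centroid: x̄ = ΣA·x / ΣA = 1.34157 in.
Transfer each piece to the vertical centroidal axis using Ī + A·d² with d = x − 1.34157:
  vertical leg: d = -1.19157 in → contributes +1.7128 in⁴
  horizontal leg (remainder): d = 1.10843 in → contributes +3.5726 in⁴
Total I = 5.2854 in⁴.
Extreme fibre distance c = 3.25843 in; S = I/c = 1.62207 in³.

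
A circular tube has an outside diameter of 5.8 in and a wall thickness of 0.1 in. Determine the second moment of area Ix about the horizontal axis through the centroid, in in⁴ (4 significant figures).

Ix ≈ 7.275 in⁴

Split into non-overlapping primitives; take the origin at the lower-left of the bounding box.
Outer circle: ⌀5.8, A = 26.4208 in², y = 2.9 in, Ī = 55.5497 in⁴.
Bore (subtracted): ⌀5.6, A = 24.6301 in², y = 2.9 in, Ī = 48.275 in⁴.
By symmetry the centroid is at mid-height, ȳ = 2.9 in.
All pieces are centred on the horizontal axis through the centroid, so I = ΣĪ (holes subtracted) = 7.27475 in⁴.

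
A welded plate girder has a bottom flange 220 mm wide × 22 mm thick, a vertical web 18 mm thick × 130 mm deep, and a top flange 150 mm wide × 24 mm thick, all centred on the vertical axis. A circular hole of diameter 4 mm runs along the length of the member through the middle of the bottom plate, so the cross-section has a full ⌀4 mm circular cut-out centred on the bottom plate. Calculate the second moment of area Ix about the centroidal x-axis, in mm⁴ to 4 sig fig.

Ix ≈ 5.214 × 10⁷ mm⁴

Split into non-overlapping primitives; take the origin at the lower-left of the bounding box.
Bottom plate: 220 × 22, A = 4 840 mm², y = 11 mm, Ī = 195 213 mm⁴.
Web plate: 18 × 130, A = 2 340 mm², y = 87 mm, Ī = 3 295 500 mm⁴.
Top plate: 150 × 24, A = 3 600 mm², y = 164 mm, Ī = 172 800 mm⁴.
Hole (subtracted): ⌀4, A = 12.5664 mm², y = 11 mm, Ī = 12.5664 mm⁴.
Centroid: ȳ = ΣA·y / ΣA = 78.6707 mm.
Transfer each piece to the centroidal x-axis using Ī + A·d² with d = y − 78.6707:
  bottom plate: d = -67.6707 mm → contributes +22 359 154 mm⁴
  web plate: d = 8.32928 mm → contributes +3 457 842 mm⁴
  top plate: d = 85.3293 mm → contributes +26 384 709 mm⁴
  hole: d = -67.6707 mm → contributes −57558.1 mm⁴
Total I = 52 144 146 mm⁴.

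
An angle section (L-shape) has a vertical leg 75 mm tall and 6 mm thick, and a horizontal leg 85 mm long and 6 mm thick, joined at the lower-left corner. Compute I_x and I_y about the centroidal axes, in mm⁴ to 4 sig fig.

Split into non-overlapping primitives; take the origin at the lower-left of the bounding box.
Vertical leg: 6 × 75, A = 450 mm², y = 37.5 mm, Ī = 210 938 mm⁴.
Horizontal leg (remainder): 79 × 6, A = 474 mm², y = 3 mm, Ī = 1 422 mm⁴.
Centroid: ȳ = ΣA·y / ΣA = 19.8019 mm.
Transfer each piece to the centroidal x-axis using Ī + A·d² with d = y − 19.8019:
  vertical leg: d = 17.6981 mm → contributes +351 887 mm⁴
  horizontal leg (remainder): d = -16.8019 mm → contributes +135 235 mm⁴
Total I = 487 122 mm⁴.
For the y-axis: x̄ = 24.8019 mm.
Repeating about the centroidal y-axis gives I_y = 664 832 mm⁴.

I_x ≈ 4.871 × 10⁵ mm⁴, I_y ≈ 6.648 × 10⁵ mm⁴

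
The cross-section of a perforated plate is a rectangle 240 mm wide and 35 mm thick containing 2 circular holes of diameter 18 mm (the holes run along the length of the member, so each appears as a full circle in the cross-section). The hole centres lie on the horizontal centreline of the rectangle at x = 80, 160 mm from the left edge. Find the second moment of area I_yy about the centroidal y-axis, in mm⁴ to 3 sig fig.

Decompose the section into non-overlapping parts with the origin at the bottom-left of its bounding rectangle.
Plate: 240 × 35, A = 8 400 mm², x = 120 mm, Ī = 40 320 000 mm⁴.
Hole 1 (subtracted): ⌀18, A = 254.47 mm², x = 80 mm, Ī = 5 153 mm⁴.
Hole 2 (subtracted): ⌀18, A = 254.47 mm², x = 160 mm, Ī = 5 153 mm⁴.
By symmetry the centroid is at mid-width, x̄ = 120 mm.
Transfer each piece to the centroidal y-axis using Ī + A·d² with d = x − 120:
  plate: d = 0 mm → contributes +40 320 000 mm⁴
  hole 1: d = -40 mm → contributes −412 303 mm⁴
  hole 2: d = 40 mm → contributes −412 303 mm⁴
Total I = 39 495 393 mm⁴.

I_yy ≈ 3.95 × 10⁷ mm⁴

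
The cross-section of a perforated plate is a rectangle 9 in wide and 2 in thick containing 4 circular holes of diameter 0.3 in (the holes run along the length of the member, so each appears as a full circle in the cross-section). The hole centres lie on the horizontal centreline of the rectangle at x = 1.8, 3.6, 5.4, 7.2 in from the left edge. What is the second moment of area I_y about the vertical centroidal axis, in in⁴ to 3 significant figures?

I_y ≈ 120 in⁴

Split into non-overlapping primitives; take the origin at the lower-left of the bounding box.
Plate: 9 × 2, A = 18 in², x = 4.5 in, Ī = 121.5 in⁴.
Hole 1 (subtracted): ⌀0.3, A = 0.070686 in², x = 1.8 in, Ī = 0.00039761 in⁴.
Hole 2 (subtracted): ⌀0.3, A = 0.070686 in², x = 3.6 in, Ī = 0.00039761 in⁴.
Hole 3 (subtracted): ⌀0.3, A = 0.070686 in², x = 5.4 in, Ī = 0.00039761 in⁴.
Hole 4 (subtracted): ⌀0.3, A = 0.070686 in², x = 7.2 in, Ī = 0.00039761 in⁴.
By symmetry the centroid is at mid-width, x̄ = 4.5 in.
Transfer each piece to the vertical centroidal axis using Ī + A·d² with d = x − 4.5:
  plate: d = 0 in → contributes +121.5 in⁴
  hole 1: d = -2.7 in → contributes −0.5157 in⁴
  hole 2: d = -0.9 in → contributes −0.057653 in⁴
  hole 3: d = 0.9 in → contributes −0.057653 in⁴
  hole 4: d = 2.7 in → contributes −0.5157 in⁴
Total I = 120.35 in⁴.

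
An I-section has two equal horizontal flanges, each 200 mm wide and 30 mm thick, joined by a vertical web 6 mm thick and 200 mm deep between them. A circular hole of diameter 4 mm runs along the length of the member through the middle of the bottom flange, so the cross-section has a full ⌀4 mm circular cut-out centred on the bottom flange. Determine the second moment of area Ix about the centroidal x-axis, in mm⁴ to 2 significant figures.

Decompose the section into non-overlapping parts with the origin at the bottom-left of its bounding rectangle.
Bottom flange: 200 × 30, A = 6 000 mm², y = 15 mm, Ī = 450 000 mm⁴.
Web: 6 × 200, A = 1 200 mm², y = 130 mm, Ī = 4 000 000 mm⁴.
Top flange: 200 × 30, A = 6 000 mm², y = 245 mm, Ī = 450 000 mm⁴.
Hole (subtracted): ⌀4, A = 12.57 mm², y = 15 mm, Ī = 12.57 mm⁴.
Centroid: ȳ = ΣA·y / ΣA = 130.1 mm.
Transfer each piece to the centroidal x-axis using Ī + A·d² with d = y − 130.1:
  bottom flange: d = -115.1 mm → contributes +79 951 298 mm⁴
  web: d = -0.1096 mm → contributes +4 000 014 mm⁴
  top flange: d = 114.9 mm → contributes +79 648 846 mm⁴
  hole: d = -115.1 mm → contributes −166 520 mm⁴
Total I = 163 433 639 mm⁴.

Ix ≈ 1.6 × 10⁸ mm⁴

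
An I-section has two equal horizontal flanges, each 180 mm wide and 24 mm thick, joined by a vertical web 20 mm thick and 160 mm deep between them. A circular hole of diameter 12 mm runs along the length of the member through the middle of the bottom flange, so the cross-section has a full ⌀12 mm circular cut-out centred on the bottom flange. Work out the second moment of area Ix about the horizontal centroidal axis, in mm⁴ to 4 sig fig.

Break the section into simple shapes (no overlaps), measuring from the bottom-left corner of the bounding box.
Bottom flange: 180 × 24, A = 4 320 mm², y = 12 mm, Ī = 207 360 mm⁴.
Web: 20 × 160, A = 3 200 mm², y = 104 mm, Ī = 6 826 667 mm⁴.
Top flange: 180 × 24, A = 4 320 mm², y = 196 mm, Ī = 207 360 mm⁴.
Hole (subtracted): ⌀12, A = 113.097 mm², y = 12 mm, Ī = 1017.88 mm⁴.
Centroid: ȳ = ΣA·y / ΣA = 104.887 mm.
Transfer each piece to the horizontal centroidal axis using Ī + A·d² with d = y − 104.887:
  bottom flange: d = -92.8873 mm → contributes +37 480 516 mm⁴
  web: d = -0.887272 mm → contributes +6 829 186 mm⁴
  top flange: d = 91.1127 mm → contributes +36 069 966 mm⁴
  hole: d = -92.8873 mm → contributes −976 827 mm⁴
Total I = 79 402 841 mm⁴.

Ix ≈ 7.940 × 10⁷ mm⁴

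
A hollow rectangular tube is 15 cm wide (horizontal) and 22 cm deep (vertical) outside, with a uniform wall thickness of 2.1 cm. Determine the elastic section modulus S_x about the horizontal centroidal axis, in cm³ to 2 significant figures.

Break the section into simple shapes (no overlaps), measuring from the bottom-left corner of the bounding box.
Outer rectangle: 15 × 22, A = 330 cm², y = 11 cm, Ī = 13 310 cm⁴.
Inner void (subtracted): 10.8 × 17.8, A = 192.2 cm², y = 11 cm, Ī = 5 076 cm⁴.
By symmetry the centroid is at mid-height, ȳ = 11 cm.
All pieces are centred on the horizontal centroidal axis, so I = ΣĪ (holes subtracted) = 8 234 cm⁴.
Extreme fibre distance c = 11 cm; S = I/c = 748.6 cm³.

S_x ≈ 750 cm³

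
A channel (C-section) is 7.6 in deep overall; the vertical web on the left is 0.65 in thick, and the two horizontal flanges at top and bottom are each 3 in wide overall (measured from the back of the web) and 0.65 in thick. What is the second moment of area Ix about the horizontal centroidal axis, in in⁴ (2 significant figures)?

Break the section into simple shapes (no overlaps), measuring from the bottom-left corner of the bounding box.
Web: 0.65 × 7.6, A = 4.94 in², y = 3.8 in, Ī = 23.78 in⁴.
Top flange (beyond web): 2.35 × 0.65, A = 1.528 in², y = 7.275 in, Ī = 0.05378 in⁴.
Bottom flange (beyond web): 2.35 × 0.65, A = 1.528 in², y = 0.325 in, Ī = 0.05378 in⁴.
By symmetry the centroid is at mid-height, ȳ = 3.8 in.
Transfer each piece to the horizontal centroidal axis using Ī + A·d² with d = y − 3.8:
  web: d = 0 in → contributes +23.78 in⁴
  top flange (beyond web): d = 3.475 in → contributes +18.5 in⁴
  bottom flange (beyond web): d = -3.475 in → contributes +18.5 in⁴
Total I = 60.78 in⁴.

Ix ≈ 61 in⁴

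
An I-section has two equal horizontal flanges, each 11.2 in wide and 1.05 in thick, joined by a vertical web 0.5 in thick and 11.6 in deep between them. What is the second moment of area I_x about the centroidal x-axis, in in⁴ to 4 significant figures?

Break the section into simple shapes (no overlaps), measuring from the bottom-left corner of the bounding box.
Bottom flange: 11.2 × 1.05, A = 11.76 in², y = 0.525 in, Ī = 1.08045 in⁴.
Web: 0.5 × 11.6, A = 5.8 in², y = 6.85 in, Ī = 65.0373 in⁴.
Top flange: 11.2 × 1.05, A = 11.76 in², y = 13.175 in, Ī = 1.08045 in⁴.
By symmetry the centroid is at mid-height, ȳ = 6.85 in.
Transfer each piece to the centroidal x-axis using Ī + A·d² with d = y − 6.85:
  bottom flange: d = -6.325 in → contributes +471.547 in⁴
  web: d = 0 in → contributes +65.0373 in⁴
  top flange: d = 6.325 in → contributes +471.547 in⁴
Total I = 1008.13 in⁴.

I_x ≈ 1008 in⁴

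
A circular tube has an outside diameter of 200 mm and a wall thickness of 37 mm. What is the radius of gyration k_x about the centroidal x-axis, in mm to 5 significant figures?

Treat the section as a set of non-overlapping primitives; coordinates are from the bounding-box lower-left.
Outer circle: ⌀200, A = 31415.93 mm², y = 100 mm, Ī = 78 539 816 mm⁴.
Bore (subtracted): ⌀126, A = 12468.98 mm², y = 100 mm, Ī = 12 372 347 mm⁴.
By symmetry the centroid is at mid-height, ȳ = 100 mm.
All pieces are centred on the centroidal x-axis, so I = ΣĪ (holes subtracted) = 66 167 470 mm⁴.
Radius of gyration: k = √(I/A) = √(66 167 470 / 18946.95) = 59.09526 mm.

k_x ≈ 59.095 mm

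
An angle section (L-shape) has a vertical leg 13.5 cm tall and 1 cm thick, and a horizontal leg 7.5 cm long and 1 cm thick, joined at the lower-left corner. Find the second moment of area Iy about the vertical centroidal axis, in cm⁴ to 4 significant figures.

Iy ≈ 85.71 cm⁴

Break the section into simple shapes (no overlaps), measuring from the bottom-left corner of the bounding box.
Vertical leg: 1 × 13.5, A = 13.5 cm², x = 0.5 cm, Ī = 1.125 cm⁴.
Horizontal leg (remainder): 6.5 × 1, A = 6.5 cm², x = 4.25 cm, Ī = 22.8854 cm⁴.
Centroid: x̄ = ΣA·x / ΣA = 1.71875 cm.
Transfer each piece to the vertical centroidal axis using Ī + A·d² with d = x − 1.71875:
  vertical leg: d = -1.21875 cm → contributes +21.1772 cm⁴
  horizontal leg (remainder): d = 2.53125 cm → contributes +64.5324 cm⁴
Total I = 85.7096 cm⁴.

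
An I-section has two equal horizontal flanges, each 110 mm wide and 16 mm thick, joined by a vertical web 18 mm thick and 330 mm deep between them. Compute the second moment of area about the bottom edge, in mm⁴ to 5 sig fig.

I_base ≈ 4.6925 × 10⁸ mm⁴

Break the section into simple shapes (no overlaps), measuring from the bottom-left corner of the bounding box.
Bottom flange: 110 × 16, A = 1 760 mm², y = 8 mm, Ī = 37546.67 mm⁴.
Web: 18 × 330, A = 5 940 mm², y = 181 mm, Ī = 53 905 500 mm⁴.
Top flange: 110 × 16, A = 1 760 mm², y = 354 mm, Ī = 37546.67 mm⁴.
Transfer each piece to a horizontal axis along the bottom face using Ī + A·d² with d = y − 0:
  bottom flange: d = 8 mm → contributes +150186.7 mm⁴
  web: d = 181 mm → contributes +248 505 840 mm⁴
  top flange: d = 354 mm → contributes +220 593 707 mm⁴
Total I = 469 249 733 mm⁴.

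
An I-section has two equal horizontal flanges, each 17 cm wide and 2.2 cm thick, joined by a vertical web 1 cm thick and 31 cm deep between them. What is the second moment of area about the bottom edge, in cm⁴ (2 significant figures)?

I_base ≈ 5.6 × 10⁴ cm⁴

Treat the section as a set of non-overlapping primitives; coordinates are from the bounding-box lower-left.
Bottom flange: 17 × 2.2, A = 37.4 cm², y = 1.1 cm, Ī = 15.08 cm⁴.
Web: 1 × 31, A = 31 cm², y = 17.7 cm, Ī = 2 483 cm⁴.
Top flange: 17 × 2.2, A = 37.4 cm², y = 34.3 cm, Ī = 15.08 cm⁴.
Transfer each piece to the base of the section using Ī + A·d² with d = y − 0:
  bottom flange: d = 1.1 cm → contributes +60.34 cm⁴
  web: d = 17.7 cm → contributes +12 195 cm⁴
  top flange: d = 34.3 cm → contributes +44 016 cm⁴
Total I = 56 271 cm⁴.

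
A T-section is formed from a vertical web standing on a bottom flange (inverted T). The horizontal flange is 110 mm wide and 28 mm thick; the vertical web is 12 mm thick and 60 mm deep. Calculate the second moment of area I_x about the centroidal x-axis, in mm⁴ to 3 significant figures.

Treat the section as a set of non-overlapping primitives; coordinates are from the bounding-box lower-left.
Flange: 110 × 28, A = 3 080 mm², y = 14 mm, Ī = 201 227 mm⁴.
Web: 12 × 60, A = 720 mm², y = 58 mm, Ī = 216 000 mm⁴.
Centroid: ȳ = ΣA·y / ΣA = 22.337 mm.
Transfer each piece to the centroidal x-axis using Ī + A·d² with d = y − 22.337:
  flange: d = -8.3368 mm → contributes +415 296 mm⁴
  web: d = 35.663 mm → contributes +1 131 740 mm⁴
Total I = 1 547 036 mm⁴.

I_x ≈ 1.55 × 10⁶ mm⁴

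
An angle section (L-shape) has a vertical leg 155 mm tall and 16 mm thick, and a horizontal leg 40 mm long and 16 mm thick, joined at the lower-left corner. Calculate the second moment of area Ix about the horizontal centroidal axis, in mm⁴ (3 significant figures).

Ix ≈ 6.58 × 10⁶ mm⁴

Split into non-overlapping primitives; take the origin at the lower-left of the bounding box.
Vertical leg: 16 × 155, A = 2 480 mm², y = 77.5 mm, Ī = 4 965 167 mm⁴.
Horizontal leg (remainder): 24 × 16, A = 384 mm², y = 8 mm, Ī = 8 192 mm⁴.
Centroid: ȳ = ΣA·y / ΣA = 68.182 mm.
Transfer each piece to the horizontal centroidal axis using Ī + A·d² with d = y − 68.182:
  vertical leg: d = 9.3184 mm → contributes +5 180 513 mm⁴
  horizontal leg (remainder): d = -60.182 mm → contributes +1 398 971 mm⁴
Total I = 6 579 484 mm⁴.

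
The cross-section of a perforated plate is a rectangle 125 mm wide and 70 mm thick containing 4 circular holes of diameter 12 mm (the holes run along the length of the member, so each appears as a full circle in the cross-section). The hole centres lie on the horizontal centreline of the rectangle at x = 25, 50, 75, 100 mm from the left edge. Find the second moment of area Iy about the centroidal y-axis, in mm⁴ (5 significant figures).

Iy ≈ 1.1036 × 10⁷ mm⁴

Split into non-overlapping primitives; take the origin at the lower-left of the bounding box.
Plate: 125 × 70, A = 8 750 mm², x = 62.5 mm, Ī = 11 393 229 mm⁴.
Hole 1 (subtracted): ⌀12, A = 113.0973 mm², x = 25 mm, Ī = 1017.876 mm⁴.
Hole 2 (subtracted): ⌀12, A = 113.0973 mm², x = 50 mm, Ī = 1017.876 mm⁴.
Hole 3 (subtracted): ⌀12, A = 113.0973 mm², x = 75 mm, Ī = 1017.876 mm⁴.
Hole 4 (subtracted): ⌀12, A = 113.0973 mm², x = 100 mm, Ī = 1017.876 mm⁴.
By symmetry the centroid is at mid-width, x̄ = 62.5 mm.
Transfer each piece to the centroidal y-axis using Ī + A·d² with d = x − 62.5:
  plate: d = 0 mm → contributes +11 393 229 mm⁴
  hole 1: d = -37.5 mm → contributes −160 061 mm⁴
  hole 2: d = -12.5 mm → contributes −18689.33 mm⁴
  hole 3: d = 12.5 mm → contributes −18689.33 mm⁴
  hole 4: d = 37.5 mm → contributes −160 061 mm⁴
Total I = 11 035 728 mm⁴.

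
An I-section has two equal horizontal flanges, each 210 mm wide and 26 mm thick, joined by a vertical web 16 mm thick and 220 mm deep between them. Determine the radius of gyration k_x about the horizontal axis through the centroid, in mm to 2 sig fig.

k_x ≈ 110 mm

Decompose the section into non-overlapping parts with the origin at the bottom-left of its bounding rectangle.
Bottom flange: 210 × 26, A = 5 460 mm², y = 13 mm, Ī = 307 580 mm⁴.
Web: 16 × 220, A = 3 520 mm², y = 136 mm, Ī = 14 197 333 mm⁴.
Top flange: 210 × 26, A = 5 460 mm², y = 259 mm, Ī = 307 580 mm⁴.
By symmetry the centroid is at mid-height, ȳ = 136 mm.
Transfer each piece to the horizontal axis through the centroid using Ī + A·d² with d = y − 136:
  bottom flange: d = -123 mm → contributes +82 911 920 mm⁴
  web: d = 0 mm → contributes +14 197 333 mm⁴
  top flange: d = 123 mm → contributes +82 911 920 mm⁴
Total I = 180 021 173 mm⁴.
Radius of gyration: k = √(I/A) = √(180 021 173 / 14 440) = 111.7 mm.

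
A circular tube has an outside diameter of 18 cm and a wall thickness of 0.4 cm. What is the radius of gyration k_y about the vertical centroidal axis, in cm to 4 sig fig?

k_y ≈ 6.224 cm

Decompose the section into non-overlapping parts with the origin at the bottom-left of its bounding rectangle.
Outer circle: ⌀18, A = 254.469 cm², x = 9 cm, Ī = 5 153 cm⁴.
Bore (subtracted): ⌀17.2, A = 232.352 cm², x = 9 cm, Ī = 4296.19 cm⁴.
By symmetry the centroid is at mid-width, x̄ = 9 cm.
All pieces are centred on the vertical centroidal axis, so I = ΣĪ (holes subtracted) = 856.805 cm⁴.
Radius of gyration: k = √(I/A) = √(856.805 / 22.1168) = 6.22415 cm.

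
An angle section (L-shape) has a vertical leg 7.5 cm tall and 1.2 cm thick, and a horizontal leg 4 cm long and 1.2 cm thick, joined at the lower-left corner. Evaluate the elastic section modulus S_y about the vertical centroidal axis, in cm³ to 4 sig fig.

Treat the section as a set of non-overlapping primitives; coordinates are from the bounding-box lower-left.
Vertical leg: 1.2 × 7.5, A = 9 cm², x = 0.6 cm, Ī = 1.08 cm⁴.
Horizontal leg (remainder): 2.8 × 1.2, A = 3.36 cm², x = 2.6 cm, Ī = 2.1952 cm⁴.
Centroid: x̄ = ΣA·x / ΣA = 1.14369 cm.
Transfer each piece to the vertical centroidal axis using Ī + A·d² with d = x − 1.14369:
  vertical leg: d = -0.543689 cm → contributes +3.74038 cm⁴
  horizontal leg (remainder): d = 1.45631 cm → contributes +9.32123 cm⁴
Total I = 13.0616 cm⁴.
Extreme fibre distance c = 2.85631 cm; S = I/c = 4.57289 cm³.

S_y ≈ 4.573 cm³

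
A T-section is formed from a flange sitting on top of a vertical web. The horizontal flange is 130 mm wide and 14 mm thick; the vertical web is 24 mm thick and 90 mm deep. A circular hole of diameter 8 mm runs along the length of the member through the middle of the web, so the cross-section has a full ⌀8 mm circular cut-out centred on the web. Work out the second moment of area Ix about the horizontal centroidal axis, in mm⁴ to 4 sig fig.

Ix ≈ 4.130 × 10⁶ mm⁴

Decompose the section into non-overlapping parts with the origin at the bottom-left of its bounding rectangle.
Flange: 130 × 14, A = 1 820 mm², y = 97 mm, Ī = 29726.7 mm⁴.
Web: 24 × 90, A = 2 160 mm², y = 45 mm, Ī = 1 458 000 mm⁴.
Hole (subtracted): ⌀8, A = 50.2655 mm², y = 45 mm, Ī = 201.062 mm⁴.
Centroid: ȳ = ΣA·y / ΣA = 69.0831 mm.
Transfer each piece to the horizontal centroidal axis using Ī + A·d² with d = y − 69.0831:
  flange: d = 27.9169 mm → contributes +1 448 155 mm⁴
  web: d = -24.0831 mm → contributes +2 710 786 mm⁴
  hole: d = -24.0831 mm → contributes −29354.7 mm⁴
Total I = 4 129 586 mm⁴.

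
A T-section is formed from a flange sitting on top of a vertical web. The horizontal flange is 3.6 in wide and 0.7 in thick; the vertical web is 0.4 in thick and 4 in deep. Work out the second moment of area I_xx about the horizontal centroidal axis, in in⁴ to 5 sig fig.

Decompose the section into non-overlapping parts with the origin at the bottom-left of its bounding rectangle.
Flange: 3.6 × 0.7, A = 2.52 in², y = 4.35 in, Ī = 0.1029 in⁴.
Web: 0.4 × 4, A = 1.6 in², y = 2 in, Ī = 2.133333 in⁴.
Centroid: ȳ = ΣA·y / ΣA = 3.437379 in.
Transfer each piece to the horizontal centroidal axis using Ī + A·d² with d = y − 3.437379:
  flange: d = 0.9126214 in → contributes +2.201752 in⁴
  web: d = -1.437379 in → contributes +5.439025 in⁴
Total I = 7.640777 in⁴.

I_xx ≈ 7.6408 in⁴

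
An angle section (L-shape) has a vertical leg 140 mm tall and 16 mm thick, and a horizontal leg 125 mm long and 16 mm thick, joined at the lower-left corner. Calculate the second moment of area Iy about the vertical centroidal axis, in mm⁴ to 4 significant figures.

Iy ≈ 5.605 × 10⁶ mm⁴

Split into non-overlapping primitives; take the origin at the lower-left of the bounding box.
Vertical leg: 16 × 140, A = 2 240 mm², x = 8 mm, Ī = 47786.7 mm⁴.
Horizontal leg (remainder): 109 × 16, A = 1 744 mm², x = 70.5 mm, Ī = 1 726 705 mm⁴.
Centroid: x̄ = ΣA·x / ΣA = 35.3594 mm.
Transfer each piece to the vertical centroidal axis using Ī + A·d² with d = x − 35.3594:
  vertical leg: d = -27.3594 mm → contributes +1 724 514 mm⁴
  horizontal leg (remainder): d = 35.1406 mm → contributes +3 880 300 mm⁴
Total I = 5 604 813 mm⁴.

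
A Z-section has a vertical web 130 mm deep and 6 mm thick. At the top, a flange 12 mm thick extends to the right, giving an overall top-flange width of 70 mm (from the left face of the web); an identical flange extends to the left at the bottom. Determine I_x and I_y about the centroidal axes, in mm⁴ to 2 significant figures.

Split into non-overlapping primitives; take the origin at the lower-left of the bounding box.
Web: 6 × 130, A = 780 mm², y = 65 mm, Ī = 1 098 500 mm⁴.
Top flange (beyond web): 64 × 12, A = 768 mm², y = 124 mm, Ī = 9 216 mm⁴.
Bottom flange (beyond web): 64 × 12, A = 768 mm², y = 6 mm, Ī = 9 216 mm⁴.
Centroid: ȳ = ΣA·y / ΣA = 65 mm.
Transfer each piece to the centroidal x-axis using Ī + A·d² with d = y − 65:
  web: d = 0 mm → contributes +1 098 500 mm⁴
  top flange (beyond web): d = 59 mm → contributes +2 682 624 mm⁴
  bottom flange (beyond web): d = -59 mm → contributes +2 682 624 mm⁴
Total I = 6 463 748 mm⁴.
For the y-axis: x̄ = 67 mm.
Repeating about the centroidal y-axis gives I_y = 2 408 228 mm⁴.

I_x ≈ 6.5 × 10⁶ mm⁴, I_y ≈ 2.4 × 10⁶ mm⁴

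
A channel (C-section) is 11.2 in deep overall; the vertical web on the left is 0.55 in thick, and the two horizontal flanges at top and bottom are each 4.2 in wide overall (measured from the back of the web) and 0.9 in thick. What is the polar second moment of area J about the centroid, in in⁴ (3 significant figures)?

J ≈ 261 in⁴

Treat the section as a set of non-overlapping primitives; coordinates are from the bounding-box lower-left.
Web: 0.55 × 11.2, A = 6.16 in², y = 5.6 in, Ī = 64.393 in⁴.
Top flange (beyond web): 3.65 × 0.9, A = 3.285 in², y = 10.75 in, Ī = 0.22174 in⁴.
Bottom flange (beyond web): 3.65 × 0.9, A = 3.285 in², y = 0.45 in, Ī = 0.22174 in⁴.
By symmetry the centroid is at mid-height, ȳ = 5.6 in.
Transfer each piece to the centroidal x-axis using Ī + A·d² with d = y − 5.6:
  web: d = 0 in → contributes +64.393 in⁴
  top flange (beyond web): d = 5.15 in → contributes +87.348 in⁴
  bottom flange (beyond web): d = -5.15 in → contributes +87.348 in⁴
Total I = 239.09 in⁴.
For the y-axis: x̄ = 1.3588 in.
Repeating about the centroidal y-axis gives I_y = 21.47 in⁴.
Polar second moment: J = I_x + I_y = 260.56 in⁴.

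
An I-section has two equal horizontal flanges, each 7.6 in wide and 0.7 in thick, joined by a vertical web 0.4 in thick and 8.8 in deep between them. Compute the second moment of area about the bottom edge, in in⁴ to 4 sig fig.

I_base ≈ 631.5 in⁴

Split into non-overlapping primitives; take the origin at the lower-left of the bounding box.
Bottom flange: 7.6 × 0.7, A = 5.32 in², y = 0.35 in, Ī = 0.217233 in⁴.
Web: 0.4 × 8.8, A = 3.52 in², y = 5.1 in, Ī = 22.7157 in⁴.
Top flange: 7.6 × 0.7, A = 5.32 in², y = 9.85 in, Ī = 0.217233 in⁴.
Transfer each piece to the bottom edge using Ī + A·d² with d = y − 0:
  bottom flange: d = 0.35 in → contributes +0.868933 in⁴
  web: d = 5.1 in → contributes +114.271 in⁴
  top flange: d = 9.85 in → contributes +516.377 in⁴
Total I = 631.517 in⁴.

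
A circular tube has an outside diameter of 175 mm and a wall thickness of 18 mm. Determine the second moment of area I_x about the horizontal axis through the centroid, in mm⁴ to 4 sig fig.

I_x ≈ 2.771 × 10⁷ mm⁴

Break the section into simple shapes (no overlaps), measuring from the bottom-left corner of the bounding box.
Outer circle: ⌀175, A = 24052.8 mm², y = 87.5 mm, Ī = 46 038 598 mm⁴.
Bore (subtracted): ⌀139, A = 15174.7 mm², y = 87.5 mm, Ī = 18 324 372 mm⁴.
By symmetry the centroid is at mid-height, ȳ = 87.5 mm.
All pieces are centred on the horizontal axis through the centroid, so I = ΣĪ (holes subtracted) = 27 714 226 mm⁴.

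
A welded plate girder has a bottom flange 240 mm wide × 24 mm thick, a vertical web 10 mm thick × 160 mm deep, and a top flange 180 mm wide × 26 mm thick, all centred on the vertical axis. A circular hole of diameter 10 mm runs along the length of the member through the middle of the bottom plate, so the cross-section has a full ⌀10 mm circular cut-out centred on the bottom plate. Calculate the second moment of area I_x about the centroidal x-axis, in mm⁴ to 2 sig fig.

Decompose the section into non-overlapping parts with the origin at the bottom-left of its bounding rectangle.
Bottom plate: 240 × 24, A = 5 760 mm², y = 12 mm, Ī = 276 480 mm⁴.
Web plate: 10 × 160, A = 1 600 mm², y = 104 mm, Ī = 3 413 333 mm⁴.
Top plate: 180 × 26, A = 4 680 mm², y = 197 mm, Ī = 263 640 mm⁴.
Hole (subtracted): ⌀10, A = 78.54 mm², y = 12 mm, Ī = 490.9 mm⁴.
Centroid: ȳ = ΣA·y / ΣA = 96.69 mm.
Transfer each piece to the centroidal x-axis using Ī + A·d² with d = y − 96.69:
  bottom plate: d = -84.69 mm → contributes +41 588 171 mm⁴
  web plate: d = 7.311 mm → contributes +3 498 863 mm⁴
  top plate: d = 100.3 mm → contributes +47 355 511 mm⁴
  hole: d = -84.69 mm → contributes −563 792 mm⁴
Total I = 91 878 753 mm⁴.

I_x ≈ 9.2 × 10⁷ mm⁴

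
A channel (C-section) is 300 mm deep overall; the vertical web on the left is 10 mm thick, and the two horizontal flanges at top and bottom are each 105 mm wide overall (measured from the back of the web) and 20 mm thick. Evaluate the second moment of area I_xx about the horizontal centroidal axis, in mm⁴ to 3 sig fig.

Treat the section as a set of non-overlapping primitives; coordinates are from the bounding-box lower-left.
Web: 10 × 300, A = 3 000 mm², y = 150 mm, Ī = 22 500 000 mm⁴.
Top flange (beyond web): 95 × 20, A = 1 900 mm², y = 290 mm, Ī = 63 333 mm⁴.
Bottom flange (beyond web): 95 × 20, A = 1 900 mm², y = 10 mm, Ī = 63 333 mm⁴.
By symmetry the centroid is at mid-height, ȳ = 150 mm.
Transfer each piece to the horizontal centroidal axis using Ī + A·d² with d = y − 150:
  web: d = 0 mm → contributes +22 500 000 mm⁴
  top flange (beyond web): d = 140 mm → contributes +37 303 333 mm⁴
  bottom flange (beyond web): d = -140 mm → contributes +37 303 333 mm⁴
Total I = 97 106 667 mm⁴.

I_xx ≈ 9.71 × 10⁷ mm⁴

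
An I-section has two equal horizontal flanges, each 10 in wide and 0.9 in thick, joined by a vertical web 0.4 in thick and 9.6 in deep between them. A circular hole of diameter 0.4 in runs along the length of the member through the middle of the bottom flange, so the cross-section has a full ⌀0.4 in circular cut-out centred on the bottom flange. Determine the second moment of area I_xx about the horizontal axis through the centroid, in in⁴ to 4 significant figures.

Split into non-overlapping primitives; take the origin at the lower-left of the bounding box.
Bottom flange: 10 × 0.9, A = 9 in², y = 0.45 in, Ī = 0.6075 in⁴.
Web: 0.4 × 9.6, A = 3.84 in², y = 5.7 in, Ī = 29.4912 in⁴.
Top flange: 10 × 0.9, A = 9 in², y = 10.95 in, Ī = 0.6075 in⁴.
Hole (subtracted): ⌀0.4, A = 0.125664 in², y = 0.45 in, Ī = 0.00125664 in⁴.
Centroid: ȳ = ΣA·y / ΣA = 5.73038 in.
Transfer each piece to the horizontal axis through the centroid using Ī + A·d² with d = y − 5.73038:
  bottom flange: d = -5.28038 in → contributes +251.549 in⁴
  web: d = -0.0303824 in → contributes +29.4947 in⁴
  top flange: d = 5.21962 in → contributes +245.807 in⁴
  hole: d = -5.28038 in → contributes −3.50507 in⁴
Total I = 523.346 in⁴.

I_xx ≈ 523.3 in⁴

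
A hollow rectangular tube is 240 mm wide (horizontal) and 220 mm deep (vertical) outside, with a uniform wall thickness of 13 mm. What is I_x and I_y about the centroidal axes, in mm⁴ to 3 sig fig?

Split into non-overlapping primitives; take the origin at the lower-left of the bounding box.
Outer rectangle: 240 × 220, A = 52 800 mm², y = 110 mm, Ī = 212 960 000 mm⁴.
Inner void (subtracted): 214 × 194, A = 41 516 mm², y = 110 mm, Ī = 130 208 015 mm⁴.
By symmetry the centroid is at mid-height, ȳ = 110 mm.
All pieces are centred on the centroidal x-axis, so I = ΣĪ (holes subtracted) = 82 751 985 mm⁴.
Repeating about the centroidal y-axis gives I_y = 95 001 105 mm⁴.

I_x ≈ 8.28 × 10⁷ mm⁴, I_y ≈ 9.50 × 10⁷ mm⁴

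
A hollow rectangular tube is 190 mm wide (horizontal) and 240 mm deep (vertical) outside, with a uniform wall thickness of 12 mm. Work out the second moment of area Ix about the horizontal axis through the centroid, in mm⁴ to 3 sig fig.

Treat the section as a set of non-overlapping primitives; coordinates are from the bounding-box lower-left.
Outer rectangle: 190 × 240, A = 45 600 mm², y = 120 mm, Ī = 218 880 000 mm⁴.
Inner void (subtracted): 166 × 216, A = 35 856 mm², y = 120 mm, Ī = 139 408 128 mm⁴.
By symmetry the centroid is at mid-height, ȳ = 120 mm.
All pieces are centred on the horizontal axis through the centroid, so I = ΣĪ (holes subtracted) = 79 471 872 mm⁴.

Ix ≈ 7.95 × 10⁷ mm⁴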